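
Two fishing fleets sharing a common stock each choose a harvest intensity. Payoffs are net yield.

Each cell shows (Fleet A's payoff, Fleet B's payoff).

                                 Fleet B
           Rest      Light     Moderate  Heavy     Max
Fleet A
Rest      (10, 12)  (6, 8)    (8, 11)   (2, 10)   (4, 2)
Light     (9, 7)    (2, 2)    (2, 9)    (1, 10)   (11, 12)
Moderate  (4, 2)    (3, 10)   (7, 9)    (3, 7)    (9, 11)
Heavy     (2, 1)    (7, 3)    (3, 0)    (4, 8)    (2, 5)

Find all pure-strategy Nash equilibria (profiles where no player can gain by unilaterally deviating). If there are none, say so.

The pure Nash equilibria are (Rest, Rest) and (Light, Max) and (Heavy, Heavy).

Mark each player's best response to every combination of opponents' strategies; a profile where every player is best-responding is a pure Nash equilibrium.
Fleet A against Rest: payoffs 10, 9, 4, 2 → best response Rest.
Fleet A against Light: payoffs 6, 2, 3, 7 → best response Heavy.
Fleet A against Moderate: payoffs 8, 2, 7, 3 → best response Rest.
Fleet A against Heavy: payoffs 2, 1, 3, 4 → best response Heavy.
Fleet A against Max: payoffs 4, 11, 9, 2 → best response Light.
Fleet B against Rest: payoffs 12, 8, 11, 10, 2 → best response Rest.
Fleet B against Light: payoffs 7, 2, 9, 10, 12 → best response Max.
Fleet B against Moderate: payoffs 2, 10, 9, 7, 11 → best response Max.
Fleet B against Heavy: payoffs 1, 3, 0, 8, 5 → best response Heavy.
Mutual best responses: (Rest, Rest); (Light, Max); (Heavy, Heavy).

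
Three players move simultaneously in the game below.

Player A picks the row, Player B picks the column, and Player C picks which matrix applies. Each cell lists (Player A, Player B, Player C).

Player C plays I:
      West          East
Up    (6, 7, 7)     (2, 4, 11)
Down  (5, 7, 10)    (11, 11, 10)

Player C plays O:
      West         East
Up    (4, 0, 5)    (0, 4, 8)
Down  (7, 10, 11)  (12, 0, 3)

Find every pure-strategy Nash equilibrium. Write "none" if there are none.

(Up, West, I): Player A gets 6, best alternative 5; Player B gets 7, best alternative 4; Player C gets 7, best alternative 5. No profitable deviation — NE.
(Up, West, O): Player A can switch to Down (4 → 7). Not NE.
(Up, East, I): Player A can switch to Down (2 → 11). Not NE.
(Up, East, O): Player A can switch to Down (0 → 12). Not NE.
(Down, West, I): Player A can switch to Up (5 → 6). Not NE.
(Down, West, O): Player A gets 7, best alternative 4; Player B gets 10, best alternative 0; Player C gets 11, best alternative 10. No profitable deviation — NE.
(Down, East, I): Player A gets 11, best alternative 2; Player B gets 11, best alternative 7; Player C gets 10, best alternative 3. No profitable deviation — NE.
(Down, East, O): Player B can switch to West (0 → 10). Not NE.

The pure Nash equilibria are (Up, West, I), (Down, West, O), (Down, East, I).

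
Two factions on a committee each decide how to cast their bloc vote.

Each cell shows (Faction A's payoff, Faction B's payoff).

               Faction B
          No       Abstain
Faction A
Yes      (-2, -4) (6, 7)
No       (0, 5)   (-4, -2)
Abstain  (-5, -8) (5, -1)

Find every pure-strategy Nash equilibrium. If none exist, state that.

Faction A against No: payoffs -2, 0, -5 → best response No.
Faction A against Abstain: payoffs 6, -4, 5 → best response Yes.
Faction B against Yes: payoffs -4, 7 → best response Abstain.
Faction B against No: payoffs 5, -2 → best response No.
Faction B against Abstain: payoffs -8, -1 → best response Abstain.
Mutual best responses: (Yes, Abstain); (No, No).

The pure Nash equilibria are (Yes, Abstain) and (No, No).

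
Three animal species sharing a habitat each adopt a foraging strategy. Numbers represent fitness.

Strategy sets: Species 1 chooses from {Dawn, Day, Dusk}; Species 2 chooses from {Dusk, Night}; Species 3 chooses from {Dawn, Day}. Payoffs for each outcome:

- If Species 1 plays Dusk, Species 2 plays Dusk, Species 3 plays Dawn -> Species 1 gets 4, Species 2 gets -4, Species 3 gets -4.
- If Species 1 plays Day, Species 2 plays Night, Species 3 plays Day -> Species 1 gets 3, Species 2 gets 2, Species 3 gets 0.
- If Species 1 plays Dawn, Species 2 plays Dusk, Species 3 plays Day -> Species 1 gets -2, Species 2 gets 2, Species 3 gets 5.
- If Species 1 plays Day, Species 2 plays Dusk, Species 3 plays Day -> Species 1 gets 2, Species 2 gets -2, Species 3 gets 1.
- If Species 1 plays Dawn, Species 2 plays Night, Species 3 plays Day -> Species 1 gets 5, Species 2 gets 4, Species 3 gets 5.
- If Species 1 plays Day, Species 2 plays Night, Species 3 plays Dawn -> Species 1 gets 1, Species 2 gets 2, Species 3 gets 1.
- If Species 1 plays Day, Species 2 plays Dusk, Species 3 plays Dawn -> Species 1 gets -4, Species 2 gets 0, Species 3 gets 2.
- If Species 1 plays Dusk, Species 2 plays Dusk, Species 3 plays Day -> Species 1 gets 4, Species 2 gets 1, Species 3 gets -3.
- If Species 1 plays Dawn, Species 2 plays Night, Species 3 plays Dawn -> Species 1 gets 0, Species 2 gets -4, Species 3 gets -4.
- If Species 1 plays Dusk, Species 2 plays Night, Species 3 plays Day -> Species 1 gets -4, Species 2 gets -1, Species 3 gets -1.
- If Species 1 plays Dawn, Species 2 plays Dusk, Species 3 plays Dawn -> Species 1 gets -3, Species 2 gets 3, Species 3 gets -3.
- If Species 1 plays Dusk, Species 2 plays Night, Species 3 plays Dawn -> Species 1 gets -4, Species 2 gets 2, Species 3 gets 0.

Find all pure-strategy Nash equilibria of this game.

For each player, find the best response to each opponent profile; mutual best responses are the pure NE.
Species 1 against (Dusk, Dawn): payoffs -3, -4, 4 → best response Dusk.
Species 1 against (Dusk, Day): payoffs -2, 2, 4 → best response Dusk.
Species 1 against (Night, Dawn): payoffs 0, 1, -4 → best response Day.
Species 1 against (Night, Day): payoffs 5, 3, -4 → best response Dawn.
Species 2 against (Dawn, Dawn): payoffs 3, -4 → best response Dusk.
Species 2 against (Dawn, Day): payoffs 2, 4 → best response Night.
Species 2 against (Day, Dawn): payoffs 0, 2 → best response Night.
Species 2 against (Day, Day): payoffs -2, 2 → best response Night.
Species 2 against (Dusk, Dawn): payoffs -4, 2 → best response Night.
Species 2 against (Dusk, Day): payoffs 1, -1 → best response Dusk.
Species 3 against (Dawn, Dusk): payoffs -3, 5 → best response Day.
Species 3 against (Dawn, Night): payoffs -4, 5 → best response Day.
Species 3 against (Day, Dusk): payoffs 2, 1 → best response Dawn.
Species 3 against (Day, Night): payoffs 1, 0 → best response Dawn.
Species 3 against (Dusk, Dusk): payoffs -4, -3 → best response Day.
Species 3 against (Dusk, Night): payoffs 0, -1 → best response Dawn.
Mutual best responses: (Dawn, Night, Day); (Day, Night, Dawn); (Dusk, Dusk, Day).

Pure-strategy Nash equilibria: (Dawn, Night, Day), (Day, Night, Dawn), (Dusk, Dusk, Day)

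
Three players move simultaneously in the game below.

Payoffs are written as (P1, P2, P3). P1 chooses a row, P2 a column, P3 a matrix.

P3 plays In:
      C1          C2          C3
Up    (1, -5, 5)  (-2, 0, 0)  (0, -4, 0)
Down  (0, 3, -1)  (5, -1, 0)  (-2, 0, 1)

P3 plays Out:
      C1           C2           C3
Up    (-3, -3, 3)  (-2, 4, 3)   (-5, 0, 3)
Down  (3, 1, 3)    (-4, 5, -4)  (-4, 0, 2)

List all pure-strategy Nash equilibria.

Mark each player's best response to every combination of opponents' strategies; a profile where every player is best-responding is a pure Nash equilibrium.
P1 against (C1, In): payoffs 1, 0 → best response Up.
P1 against (C1, Out): payoffs -3, 3 → best response Down.
P1 against (C2, In): payoffs -2, 5 → best response Down.
P1 against (C2, Out): payoffs -2, -4 → best response Up.
P1 against (C3, In): payoffs 0, -2 → best response Up.
P1 against (C3, Out): payoffs -5, -4 → best response Down.
P2 against (Up, In): payoffs -5, 0, -4 → best response C2.
P2 against (Up, Out): payoffs -3, 4, 0 → best response C2.
P2 against (Down, In): payoffs 3, -1, 0 → best response C1.
P2 against (Down, Out): payoffs 1, 5, 0 → best response C2.
P3 against (Up, C1): payoffs 5, 3 → best response In.
P3 against (Up, C2): payoffs 0, 3 → best response Out.
P3 against (Up, C3): payoffs 0, 3 → best response Out.
P3 against (Down, C1): payoffs -1, 3 → best response Out.
P3 against (Down, C2): payoffs 0, -4 → best response In.
P3 against (Down, C3): payoffs 1, 2 → best response Out.
Mutual best responses: (Up, C2, Out).

(Up, C2, Out)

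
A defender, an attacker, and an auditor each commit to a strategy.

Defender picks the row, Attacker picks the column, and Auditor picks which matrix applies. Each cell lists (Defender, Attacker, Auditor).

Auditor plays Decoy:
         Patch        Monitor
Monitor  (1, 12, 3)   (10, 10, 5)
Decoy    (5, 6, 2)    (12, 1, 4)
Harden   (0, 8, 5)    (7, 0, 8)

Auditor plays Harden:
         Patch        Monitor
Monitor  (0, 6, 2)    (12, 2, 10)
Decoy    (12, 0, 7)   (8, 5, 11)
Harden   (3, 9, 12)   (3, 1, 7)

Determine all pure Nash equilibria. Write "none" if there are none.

This game has no pure Nash equilibrium.

Defender against (Patch, Decoy): payoffs 1, 5, 0 → best response Decoy.
Defender against (Patch, Harden): payoffs 0, 12, 3 → best response Decoy.
Defender against (Monitor, Decoy): payoffs 10, 12, 7 → best response Decoy.
Defender against (Monitor, Harden): payoffs 12, 8, 3 → best response Monitor.
Attacker against (Monitor, Decoy): payoffs 12, 10 → best response Patch.
Attacker against (Monitor, Harden): payoffs 6, 2 → best response Patch.
Attacker against (Decoy, Decoy): payoffs 6, 1 → best response Patch.
Attacker against (Decoy, Harden): payoffs 0, 5 → best response Monitor.
Attacker against (Harden, Decoy): payoffs 8, 0 → best response Patch.
Attacker against (Harden, Harden): payoffs 9, 1 → best response Patch.
Auditor against (Monitor, Patch): payoffs 3, 2 → best response Decoy.
Auditor against (Monitor, Monitor): payoffs 5, 10 → best response Harden.
Auditor against (Decoy, Patch): payoffs 2, 7 → best response Harden.
Auditor against (Decoy, Monitor): payoffs 4, 11 → best response Harden.
Auditor against (Harden, Patch): payoffs 5, 12 → best response Harden.
Auditor against (Harden, Monitor): payoffs 8, 7 → best response Decoy.
No profile is a mutual best response for all players.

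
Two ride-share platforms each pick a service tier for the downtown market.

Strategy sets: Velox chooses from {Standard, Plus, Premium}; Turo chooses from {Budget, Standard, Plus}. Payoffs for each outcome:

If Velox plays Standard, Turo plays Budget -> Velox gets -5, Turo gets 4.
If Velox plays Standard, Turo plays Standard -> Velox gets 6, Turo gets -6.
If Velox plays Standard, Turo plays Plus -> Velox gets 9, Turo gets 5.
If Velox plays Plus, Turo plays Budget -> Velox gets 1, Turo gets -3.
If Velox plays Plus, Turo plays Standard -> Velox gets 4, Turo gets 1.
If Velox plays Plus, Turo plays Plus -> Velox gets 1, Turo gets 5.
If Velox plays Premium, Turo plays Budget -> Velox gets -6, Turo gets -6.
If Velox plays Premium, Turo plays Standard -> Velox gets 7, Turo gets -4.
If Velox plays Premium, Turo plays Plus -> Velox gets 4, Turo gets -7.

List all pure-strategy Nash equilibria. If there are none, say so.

(Standard, Plus), (Premium, Standard)

Mark each player's best response to every combination of opponents' strategies; a profile where every player is best-responding is a pure Nash equilibrium.
Velox against Budget: payoffs -5, 1, -6 → best response Plus.
Velox against Standard: payoffs 6, 4, 7 → best response Premium.
Velox against Plus: payoffs 9, 1, 4 → best response Standard.
Turo against Standard: payoffs 4, -6, 5 → best response Plus.
Turo against Plus: payoffs -3, 1, 5 → best response Plus.
Turo against Premium: payoffs -6, -4, -7 → best response Standard.
Mutual best responses: (Standard, Plus); (Premium, Standard).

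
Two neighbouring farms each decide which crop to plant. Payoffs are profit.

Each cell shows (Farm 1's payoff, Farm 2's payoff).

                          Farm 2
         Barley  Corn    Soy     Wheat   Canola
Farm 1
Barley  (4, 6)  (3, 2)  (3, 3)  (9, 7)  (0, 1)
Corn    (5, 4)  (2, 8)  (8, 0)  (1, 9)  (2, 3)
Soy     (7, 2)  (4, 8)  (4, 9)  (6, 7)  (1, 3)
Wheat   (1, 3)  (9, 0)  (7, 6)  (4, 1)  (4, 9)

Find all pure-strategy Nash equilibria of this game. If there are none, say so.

Mark each player's best response to every combination of opponents' strategies; a profile where every player is best-responding is a pure Nash equilibrium.
Farm 1 against Barley: payoffs 4, 5, 7, 1 → best response Soy.
Farm 1 against Corn: payoffs 3, 2, 4, 9 → best response Wheat.
Farm 1 against Soy: payoffs 3, 8, 4, 7 → best response Corn.
Farm 1 against Wheat: payoffs 9, 1, 6, 4 → best response Barley.
Farm 1 against Canola: payoffs 0, 2, 1, 4 → best response Wheat.
Farm 2 against Barley: payoffs 6, 2, 3, 7, 1 → best response Wheat.
Farm 2 against Corn: payoffs 4, 8, 0, 9, 3 → best response Wheat.
Farm 2 against Soy: payoffs 2, 8, 9, 7, 3 → best response Soy.
Farm 2 against Wheat: payoffs 3, 0, 6, 1, 9 → best response Canola.
Mutual best responses: (Barley, Wheat); (Wheat, Canola).

The pure Nash equilibria are (Barley, Wheat), (Wheat, Canola).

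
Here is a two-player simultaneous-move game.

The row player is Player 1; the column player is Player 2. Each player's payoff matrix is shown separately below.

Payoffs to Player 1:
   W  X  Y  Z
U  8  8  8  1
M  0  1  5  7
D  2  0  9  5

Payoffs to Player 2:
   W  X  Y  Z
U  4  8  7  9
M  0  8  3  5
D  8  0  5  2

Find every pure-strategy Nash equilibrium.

(U, W): Player 2 can switch to X (4 → 8). Not NE.
(U, X): Player 2 can switch to Z (8 → 9). Not NE.
(U, Y): Player 1 can switch to D (8 → 9). Not NE.
(U, Z): Player 1 can switch to M (1 → 7). Not NE.
(M, W): Player 1 can switch to U (0 → 8). Not NE.
(M, X): Player 1 can switch to U (1 → 8). Not NE.
(M, Y): Player 1 can switch to U (5 → 8). Not NE.
(M, Z): Player 2 can switch to X (5 → 8). Not NE.
(D, W): Player 1 can switch to U (2 → 8). Not NE.
(D, X): Player 1 can switch to U (0 → 8). Not NE.
(The remaining 2 profiles each have a profitable deviation by the same check.)

This game has no pure Nash equilibrium.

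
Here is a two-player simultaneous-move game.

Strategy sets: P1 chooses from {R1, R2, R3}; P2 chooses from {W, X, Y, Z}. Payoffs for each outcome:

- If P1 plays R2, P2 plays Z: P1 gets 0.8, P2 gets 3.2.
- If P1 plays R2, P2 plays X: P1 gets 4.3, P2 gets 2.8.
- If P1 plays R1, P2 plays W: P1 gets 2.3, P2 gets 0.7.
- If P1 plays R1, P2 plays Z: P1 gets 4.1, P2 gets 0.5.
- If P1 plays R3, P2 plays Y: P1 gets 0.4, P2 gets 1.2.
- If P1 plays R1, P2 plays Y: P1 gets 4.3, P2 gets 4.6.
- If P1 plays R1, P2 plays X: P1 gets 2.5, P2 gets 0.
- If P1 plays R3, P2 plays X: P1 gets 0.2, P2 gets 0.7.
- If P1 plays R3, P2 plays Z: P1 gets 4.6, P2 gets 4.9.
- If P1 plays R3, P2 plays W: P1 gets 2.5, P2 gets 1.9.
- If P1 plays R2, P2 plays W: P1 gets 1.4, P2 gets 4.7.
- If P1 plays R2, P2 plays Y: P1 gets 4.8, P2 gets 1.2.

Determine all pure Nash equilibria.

Pure NE: (R3, Z)

P1 against W: payoffs 2.3, 1.4, 2.5 → best response R3.
P1 against X: payoffs 2.5, 4.3, 0.2 → best response R2.
P1 against Y: payoffs 4.3, 4.8, 0.4 → best response R2.
P1 against Z: payoffs 4.1, 0.8, 4.6 → best response R3.
P2 against R1: payoffs 0.7, 0, 4.6, 0.5 → best response Y.
P2 against R2: payoffs 4.7, 2.8, 1.2, 3.2 → best response W.
P2 against R3: payoffs 1.9, 0.7, 1.2, 4.9 → best response Z.
Mutual best responses: (R3, Z).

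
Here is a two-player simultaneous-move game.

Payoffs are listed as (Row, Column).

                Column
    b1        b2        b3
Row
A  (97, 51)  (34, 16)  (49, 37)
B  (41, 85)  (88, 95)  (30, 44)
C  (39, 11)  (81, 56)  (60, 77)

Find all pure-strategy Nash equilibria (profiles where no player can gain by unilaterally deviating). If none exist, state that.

(A, b1) and (B, b2) and (C, b3)

Row against b1: payoffs 97, 41, 39 → best response A.
Row against b2: payoffs 34, 88, 81 → best response B.
Row against b3: payoffs 49, 30, 60 → best response C.
Column against A: payoffs 51, 16, 37 → best response b1.
Column against B: payoffs 85, 95, 44 → best response b2.
Column against C: payoffs 11, 56, 77 → best response b3.
Mutual best responses: (A, b1); (B, b2); (C, b3).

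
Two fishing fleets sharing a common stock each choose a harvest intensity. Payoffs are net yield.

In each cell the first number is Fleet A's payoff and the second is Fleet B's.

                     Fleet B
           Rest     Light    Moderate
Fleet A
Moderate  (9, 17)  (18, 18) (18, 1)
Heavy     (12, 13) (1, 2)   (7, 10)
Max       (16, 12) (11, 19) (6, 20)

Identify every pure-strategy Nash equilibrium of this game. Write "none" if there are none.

Fleet A against Rest: payoffs 9, 12, 16 → best response Max.
Fleet A against Light: payoffs 18, 1, 11 → best response Moderate.
Fleet A against Moderate: payoffs 18, 7, 6 → best response Moderate.
Fleet B against Moderate: payoffs 17, 18, 1 → best response Light.
Fleet B against Heavy: payoffs 13, 2, 10 → best response Rest.
Fleet B against Max: payoffs 12, 19, 20 → best response Moderate.
Mutual best responses: (Moderate, Light).

Pure NE: (Moderate, Light)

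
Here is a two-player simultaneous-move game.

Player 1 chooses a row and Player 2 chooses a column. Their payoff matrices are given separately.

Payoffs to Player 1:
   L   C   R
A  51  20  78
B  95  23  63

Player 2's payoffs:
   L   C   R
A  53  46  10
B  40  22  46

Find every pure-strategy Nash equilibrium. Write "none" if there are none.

(A, L): Player 1 can switch to B (51 → 95). Not NE.
(A, C): Player 1 can switch to B (20 → 23). Not NE.
(A, R): Player 2 can switch to L (10 → 53). Not NE.
(B, L): Player 2 can switch to R (40 → 46). Not NE.
(B, C): Player 2 can switch to L (22 → 40). Not NE.
(B, R): Player 1 can switch to A (63 → 78). Not NE.

This game has no pure Nash equilibrium.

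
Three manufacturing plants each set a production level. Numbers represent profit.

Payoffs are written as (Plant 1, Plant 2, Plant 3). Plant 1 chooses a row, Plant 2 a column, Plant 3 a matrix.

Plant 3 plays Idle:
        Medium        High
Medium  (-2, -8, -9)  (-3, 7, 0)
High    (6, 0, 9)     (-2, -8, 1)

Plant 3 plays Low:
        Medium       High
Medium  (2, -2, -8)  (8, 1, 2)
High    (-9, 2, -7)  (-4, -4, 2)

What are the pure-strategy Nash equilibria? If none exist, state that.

Mark each player's best response to every combination of opponents' strategies; a profile where every player is best-responding is a pure Nash equilibrium.
Plant 1 against (Medium, Idle): payoffs -2, 6 → best response High.
Plant 1 against (Medium, Low): payoffs 2, -9 → best response Medium.
Plant 1 against (High, Idle): payoffs -3, -2 → best response High.
Plant 1 against (High, Low): payoffs 8, -4 → best response Medium.
Plant 2 against (Medium, Idle): payoffs -8, 7 → best response High.
Plant 2 against (Medium, Low): payoffs -2, 1 → best response High.
Plant 2 against (High, Idle): payoffs 0, -8 → best response Medium.
Plant 2 against (High, Low): payoffs 2, -4 → best response Medium.
Plant 3 against (Medium, Medium): payoffs -9, -8 → best response Low.
Plant 3 against (Medium, High): payoffs 0, 2 → best response Low.
Plant 3 against (High, Medium): payoffs 9, -7 → best response Idle.
Plant 3 against (High, High): payoffs 1, 2 → best response Low.
Mutual best responses: (Medium, High, Low); (High, Medium, Idle).

(Medium, High, Low); (High, Medium, Idle)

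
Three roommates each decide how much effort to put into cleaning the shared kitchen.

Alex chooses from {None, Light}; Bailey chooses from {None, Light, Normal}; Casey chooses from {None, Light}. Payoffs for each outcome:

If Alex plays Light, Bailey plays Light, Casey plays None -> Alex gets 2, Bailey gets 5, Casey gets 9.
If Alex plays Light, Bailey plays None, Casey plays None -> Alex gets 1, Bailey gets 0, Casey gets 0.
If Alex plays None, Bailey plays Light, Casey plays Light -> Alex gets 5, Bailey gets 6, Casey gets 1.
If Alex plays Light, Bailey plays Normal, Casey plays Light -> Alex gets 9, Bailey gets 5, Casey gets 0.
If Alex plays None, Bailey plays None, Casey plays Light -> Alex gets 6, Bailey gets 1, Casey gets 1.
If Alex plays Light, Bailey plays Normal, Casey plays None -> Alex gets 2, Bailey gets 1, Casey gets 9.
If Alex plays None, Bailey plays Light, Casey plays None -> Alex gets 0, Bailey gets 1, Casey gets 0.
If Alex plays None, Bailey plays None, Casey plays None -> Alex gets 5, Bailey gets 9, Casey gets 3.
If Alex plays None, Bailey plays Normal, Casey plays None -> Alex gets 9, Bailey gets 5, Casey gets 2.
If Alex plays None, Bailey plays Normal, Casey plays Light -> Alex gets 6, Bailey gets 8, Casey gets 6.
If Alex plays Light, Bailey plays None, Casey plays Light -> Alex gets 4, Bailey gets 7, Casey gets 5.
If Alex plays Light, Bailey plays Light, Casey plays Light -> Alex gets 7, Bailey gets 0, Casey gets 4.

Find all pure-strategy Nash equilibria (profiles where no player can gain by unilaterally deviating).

Pure-strategy Nash equilibria: (None, None, None); (Light, Light, None)

Alex against (None, None): payoffs 5, 1 → best response None.
Alex against (None, Light): payoffs 6, 4 → best response None.
Alex against (Light, None): payoffs 0, 2 → best response Light.
Alex against (Light, Light): payoffs 5, 7 → best response Light.
Alex against (Normal, None): payoffs 9, 2 → best response None.
Alex against (Normal, Light): payoffs 6, 9 → best response Light.
Bailey against (None, None): payoffs 9, 1, 5 → best response None.
Bailey against (None, Light): payoffs 1, 6, 8 → best response Normal.
Bailey against (Light, None): payoffs 0, 5, 1 → best response Light.
Bailey against (Light, Light): payoffs 7, 0, 5 → best response None.
Casey against (None, None): payoffs 3, 1 → best response None.
Casey against (None, Light): payoffs 0, 1 → best response Light.
Casey against (None, Normal): payoffs 2, 6 → best response Light.
Casey against (Light, None): payoffs 0, 5 → best response Light.
Casey against (Light, Light): payoffs 9, 4 → best response None.
Casey against (Light, Normal): payoffs 9, 0 → best response None.
Mutual best responses: (None, None, None); (Light, Light, None).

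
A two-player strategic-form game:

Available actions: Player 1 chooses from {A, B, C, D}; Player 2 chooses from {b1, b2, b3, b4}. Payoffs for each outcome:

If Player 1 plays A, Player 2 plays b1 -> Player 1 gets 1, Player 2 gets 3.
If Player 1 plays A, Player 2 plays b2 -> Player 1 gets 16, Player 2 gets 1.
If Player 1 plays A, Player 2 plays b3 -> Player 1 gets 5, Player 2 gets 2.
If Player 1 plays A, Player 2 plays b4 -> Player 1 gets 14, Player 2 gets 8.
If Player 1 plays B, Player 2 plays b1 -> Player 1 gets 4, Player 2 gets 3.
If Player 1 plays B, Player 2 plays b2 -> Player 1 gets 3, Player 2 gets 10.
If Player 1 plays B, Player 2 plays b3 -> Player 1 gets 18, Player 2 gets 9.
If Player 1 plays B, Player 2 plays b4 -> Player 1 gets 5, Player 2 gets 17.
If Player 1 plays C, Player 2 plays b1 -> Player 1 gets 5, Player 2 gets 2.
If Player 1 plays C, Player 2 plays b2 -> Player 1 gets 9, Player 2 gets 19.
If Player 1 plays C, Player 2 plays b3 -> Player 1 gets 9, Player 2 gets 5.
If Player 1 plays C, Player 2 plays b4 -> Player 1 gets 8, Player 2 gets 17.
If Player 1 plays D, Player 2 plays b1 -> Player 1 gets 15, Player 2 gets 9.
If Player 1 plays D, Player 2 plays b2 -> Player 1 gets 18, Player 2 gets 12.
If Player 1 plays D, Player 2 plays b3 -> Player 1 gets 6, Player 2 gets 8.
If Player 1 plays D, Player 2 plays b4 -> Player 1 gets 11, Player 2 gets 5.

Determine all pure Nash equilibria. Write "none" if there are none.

The pure Nash equilibria are (A, b4), (D, b2).

Player 1 against b1: payoffs 1, 4, 5, 15 → best response D.
Player 1 against b2: payoffs 16, 3, 9, 18 → best response D.
Player 1 against b3: payoffs 5, 18, 9, 6 → best response B.
Player 1 against b4: payoffs 14, 5, 8, 11 → best response A.
Player 2 against A: payoffs 3, 1, 2, 8 → best response b4.
Player 2 against B: payoffs 3, 10, 9, 17 → best response b4.
Player 2 against C: payoffs 2, 19, 5, 17 → best response b2.
Player 2 against D: payoffs 9, 12, 8, 5 → best response b2.
Mutual best responses: (A, b4); (D, b2).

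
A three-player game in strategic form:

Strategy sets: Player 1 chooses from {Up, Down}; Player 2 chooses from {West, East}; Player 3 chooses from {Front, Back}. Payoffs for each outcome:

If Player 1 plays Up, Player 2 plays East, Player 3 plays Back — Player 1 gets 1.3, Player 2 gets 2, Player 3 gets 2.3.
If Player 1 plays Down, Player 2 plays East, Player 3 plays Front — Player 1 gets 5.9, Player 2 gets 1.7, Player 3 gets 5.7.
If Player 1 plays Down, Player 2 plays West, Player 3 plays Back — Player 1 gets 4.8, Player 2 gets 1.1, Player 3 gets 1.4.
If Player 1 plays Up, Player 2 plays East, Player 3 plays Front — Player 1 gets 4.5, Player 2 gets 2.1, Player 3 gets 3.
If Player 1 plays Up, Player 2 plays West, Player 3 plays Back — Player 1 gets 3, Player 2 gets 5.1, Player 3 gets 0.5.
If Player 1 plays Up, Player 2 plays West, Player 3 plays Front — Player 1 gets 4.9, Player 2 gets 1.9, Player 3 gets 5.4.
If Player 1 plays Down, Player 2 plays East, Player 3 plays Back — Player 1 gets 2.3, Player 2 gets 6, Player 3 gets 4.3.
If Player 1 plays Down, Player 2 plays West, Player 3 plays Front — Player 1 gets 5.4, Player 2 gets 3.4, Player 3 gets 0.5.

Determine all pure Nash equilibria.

For each strategy profile, look for a profitable unilateral deviation.
(Up, West, Front): Player 1 can switch to Down (4.9 → 5.4). Not NE.
(Up, West, Back): Player 1 can switch to Down (3 → 4.8). Not NE.
(Up, East, Front): Player 1 can switch to Down (4.5 → 5.9). Not NE.
(Up, East, Back): Player 1 can switch to Down (1.3 → 2.3). Not NE.
(Down, West, Front): Player 3 can switch to Back (0.5 → 1.4). Not NE.
(Down, West, Back): Player 2 can switch to East (1.1 → 6). Not NE.
(Down, East, Front): Player 2 can switch to West (1.7 → 3.4). Not NE.
(Down, East, Back): Player 3 can switch to Front (4.3 → 5.7). Not NE.

none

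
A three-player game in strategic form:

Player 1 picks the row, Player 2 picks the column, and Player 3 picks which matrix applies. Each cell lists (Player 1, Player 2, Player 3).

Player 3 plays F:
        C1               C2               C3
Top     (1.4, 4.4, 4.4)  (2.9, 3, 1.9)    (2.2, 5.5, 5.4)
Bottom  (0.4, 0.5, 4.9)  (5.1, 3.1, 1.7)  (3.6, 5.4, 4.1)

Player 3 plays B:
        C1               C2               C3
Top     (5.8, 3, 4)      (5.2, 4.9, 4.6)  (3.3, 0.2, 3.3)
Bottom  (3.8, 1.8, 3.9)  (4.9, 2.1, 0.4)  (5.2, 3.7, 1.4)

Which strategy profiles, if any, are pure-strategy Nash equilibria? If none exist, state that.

Pure-strategy Nash equilibria: (Top, C2, B); (Bottom, C3, F)

Check each profile: it is a Nash equilibrium iff no player can strictly gain by switching unilaterally.
(Top, C1, F): Player 2 can switch to C3 (4.4 → 5.5). Not NE.
(Top, C1, B): Player 2 can switch to C2 (3 → 4.9). Not NE.
(Top, C2, F): Player 1 can switch to Bottom (2.9 → 5.1). Not NE.
(Top, C2, B): Player 1 gets 5.2, best alternative 4.9; Player 2 gets 4.9, best alternative 3; Player 3 gets 4.6, best alternative 1.9. No profitable deviation — NE.
(Top, C3, F): Player 1 can switch to Bottom (2.2 → 3.6). Not NE.
(Top, C3, B): Player 1 can switch to Bottom (3.3 → 5.2). Not NE.
(Bottom, C1, F): Player 1 can switch to Top (0.4 → 1.4). Not NE.
(Bottom, C3, F): Player 1 gets 3.6, best alternative 2.2; Player 2 gets 5.4, best alternative 3.1; Player 3 gets 4.1, best alternative 1.4. No profitable deviation — NE.
(The remaining 4 profiles each have a profitable deviation by the same check.)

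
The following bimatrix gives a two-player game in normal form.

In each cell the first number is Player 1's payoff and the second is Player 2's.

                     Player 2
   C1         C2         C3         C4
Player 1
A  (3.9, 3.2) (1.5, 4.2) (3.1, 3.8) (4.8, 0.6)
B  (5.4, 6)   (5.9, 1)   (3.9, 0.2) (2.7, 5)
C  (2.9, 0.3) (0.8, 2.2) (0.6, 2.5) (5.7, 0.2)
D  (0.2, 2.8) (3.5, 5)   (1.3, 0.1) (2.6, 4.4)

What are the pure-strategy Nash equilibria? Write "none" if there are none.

Mark each player's best response to every combination of opponents' strategies; a profile where every player is best-responding is a pure Nash equilibrium.
Player 1 against C1: payoffs 3.9, 5.4, 2.9, 0.2 → best response B.
Player 1 against C2: payoffs 1.5, 5.9, 0.8, 3.5 → best response B.
Player 1 against C3: payoffs 3.1, 3.9, 0.6, 1.3 → best response B.
Player 1 against C4: payoffs 4.8, 2.7, 5.7, 2.6 → best response C.
Player 2 against A: payoffs 3.2, 4.2, 3.8, 0.6 → best response C2.
Player 2 against B: payoffs 6, 1, 0.2, 5 → best response C1.
Player 2 against C: payoffs 0.3, 2.2, 2.5, 0.2 → best response C3.
Player 2 against D: payoffs 2.8, 5, 0.1, 4.4 → best response C2.
Mutual best responses: (B, C1).

The unique pure-strategy Nash equilibrium is (B, C1).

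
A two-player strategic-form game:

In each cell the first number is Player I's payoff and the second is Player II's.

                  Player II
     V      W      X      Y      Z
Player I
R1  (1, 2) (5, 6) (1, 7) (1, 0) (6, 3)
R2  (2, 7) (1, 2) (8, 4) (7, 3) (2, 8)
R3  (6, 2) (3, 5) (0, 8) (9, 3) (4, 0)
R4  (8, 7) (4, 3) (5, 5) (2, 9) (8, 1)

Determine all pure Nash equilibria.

This game has no pure Nash equilibrium.

Mark each player's best response to every combination of opponents' strategies; a profile where every player is best-responding is a pure Nash equilibrium.
Player I against V: payoffs 1, 2, 6, 8 → best response R4.
Player I against W: payoffs 5, 1, 3, 4 → best response R1.
Player I against X: payoffs 1, 8, 0, 5 → best response R2.
Player I against Y: payoffs 1, 7, 9, 2 → best response R3.
Player I against Z: payoffs 6, 2, 4, 8 → best response R4.
Player II against R1: payoffs 2, 6, 7, 0, 3 → best response X.
Player II against R2: payoffs 7, 2, 4, 3, 8 → best response Z.
Player II against R3: payoffs 2, 5, 8, 3, 0 → best response X.
Player II against R4: payoffs 7, 3, 5, 9, 1 → best response Y.
No profile is a mutual best response for all players.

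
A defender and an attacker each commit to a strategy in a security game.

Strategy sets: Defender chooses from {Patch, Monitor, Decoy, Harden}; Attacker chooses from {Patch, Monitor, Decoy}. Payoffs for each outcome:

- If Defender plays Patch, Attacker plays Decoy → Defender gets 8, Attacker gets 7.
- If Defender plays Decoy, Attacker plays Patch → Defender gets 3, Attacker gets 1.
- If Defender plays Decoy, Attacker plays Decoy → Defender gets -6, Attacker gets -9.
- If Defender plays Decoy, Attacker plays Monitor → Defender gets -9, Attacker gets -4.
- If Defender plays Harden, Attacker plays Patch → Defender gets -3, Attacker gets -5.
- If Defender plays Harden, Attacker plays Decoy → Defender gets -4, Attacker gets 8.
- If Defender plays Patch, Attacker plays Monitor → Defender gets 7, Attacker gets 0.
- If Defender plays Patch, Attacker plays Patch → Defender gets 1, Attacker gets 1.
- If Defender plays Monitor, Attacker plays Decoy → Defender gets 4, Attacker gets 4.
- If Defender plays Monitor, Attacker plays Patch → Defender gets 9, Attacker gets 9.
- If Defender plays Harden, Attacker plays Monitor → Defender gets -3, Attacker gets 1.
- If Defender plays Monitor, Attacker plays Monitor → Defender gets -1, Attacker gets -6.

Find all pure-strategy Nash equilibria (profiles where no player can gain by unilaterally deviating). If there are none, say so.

The pure Nash equilibria are (Patch, Decoy), (Monitor, Patch).

Defender against Patch: payoffs 1, 9, 3, -3 → best response Monitor.
Defender against Monitor: payoffs 7, -1, -9, -3 → best response Patch.
Defender against Decoy: payoffs 8, 4, -6, -4 → best response Patch.
Attacker against Patch: payoffs 1, 0, 7 → best response Decoy.
Attacker against Monitor: payoffs 9, -6, 4 → best response Patch.
Attacker against Decoy: payoffs 1, -4, -9 → best response Patch.
Attacker against Harden: payoffs -5, 1, 8 → best response Decoy.
Mutual best responses: (Patch, Decoy); (Monitor, Patch).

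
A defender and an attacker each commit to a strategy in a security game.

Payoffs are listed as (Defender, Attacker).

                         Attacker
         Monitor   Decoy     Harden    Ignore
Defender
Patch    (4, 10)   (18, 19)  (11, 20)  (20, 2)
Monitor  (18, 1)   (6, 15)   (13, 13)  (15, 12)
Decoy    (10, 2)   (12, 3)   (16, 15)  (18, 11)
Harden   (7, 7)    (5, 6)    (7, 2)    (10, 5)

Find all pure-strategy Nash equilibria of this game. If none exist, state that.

The unique pure-strategy Nash equilibrium is (Decoy, Harden).

Defender against Monitor: payoffs 4, 18, 10, 7 → best response Monitor.
Defender against Decoy: payoffs 18, 6, 12, 5 → best response Patch.
Defender against Harden: payoffs 11, 13, 16, 7 → best response Decoy.
Defender against Ignore: payoffs 20, 15, 18, 10 → best response Patch.
Attacker against Patch: payoffs 10, 19, 20, 2 → best response Harden.
Attacker against Monitor: payoffs 1, 15, 13, 12 → best response Decoy.
Attacker against Decoy: payoffs 2, 3, 15, 11 → best response Harden.
Attacker against Harden: payoffs 7, 6, 2, 5 → best response Monitor.
Mutual best responses: (Decoy, Harden).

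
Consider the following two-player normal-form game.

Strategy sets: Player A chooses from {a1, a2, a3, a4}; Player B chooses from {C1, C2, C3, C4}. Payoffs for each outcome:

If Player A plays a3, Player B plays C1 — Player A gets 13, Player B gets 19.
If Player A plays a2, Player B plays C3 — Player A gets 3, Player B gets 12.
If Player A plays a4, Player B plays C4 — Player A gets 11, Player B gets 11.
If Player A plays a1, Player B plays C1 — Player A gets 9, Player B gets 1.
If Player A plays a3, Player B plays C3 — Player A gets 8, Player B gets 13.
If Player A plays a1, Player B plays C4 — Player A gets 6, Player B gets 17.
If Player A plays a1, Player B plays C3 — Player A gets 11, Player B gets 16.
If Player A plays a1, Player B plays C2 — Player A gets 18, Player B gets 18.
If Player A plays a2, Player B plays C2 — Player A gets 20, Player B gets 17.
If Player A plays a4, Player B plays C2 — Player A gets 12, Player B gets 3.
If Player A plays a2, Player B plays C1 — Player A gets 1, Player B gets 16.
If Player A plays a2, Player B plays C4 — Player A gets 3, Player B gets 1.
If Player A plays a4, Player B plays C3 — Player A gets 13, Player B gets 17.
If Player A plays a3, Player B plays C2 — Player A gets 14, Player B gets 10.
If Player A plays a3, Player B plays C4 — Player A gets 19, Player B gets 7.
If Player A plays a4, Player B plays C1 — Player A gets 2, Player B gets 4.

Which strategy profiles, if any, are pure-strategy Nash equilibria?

(a1, C1): Player A can switch to a3 (9 → 13). Not NE.
(a1, C2): Player A can switch to a2 (18 → 20). Not NE.
(a1, C3): Player A can switch to a4 (11 → 13). Not NE.
(a1, C4): Player A can switch to a3 (6 → 19). Not NE.
(a2, C1): Player A can switch to a1 (1 → 9). Not NE.
(a2, C2): Player A gets 20, best alternative 18; Player B gets 17, best alternative 16. No profitable deviation — NE.
(a2, C3): Player A can switch to a1 (3 → 11). Not NE.
(a2, C4): Player A can switch to a1 (3 → 6). Not NE.
(a3, C1): Player A gets 13, best alternative 9; Player B gets 19, best alternative 13. No profitable deviation — NE.
(a3, C2): Player A can switch to a1 (14 → 18). Not NE.
(a4, C3): Player A gets 13, best alternative 11; Player B gets 17, best alternative 11. No profitable deviation — NE.
(The remaining 5 profiles each have a profitable deviation by the same check.)

(a2, C2), (a3, C1), (a4, C3)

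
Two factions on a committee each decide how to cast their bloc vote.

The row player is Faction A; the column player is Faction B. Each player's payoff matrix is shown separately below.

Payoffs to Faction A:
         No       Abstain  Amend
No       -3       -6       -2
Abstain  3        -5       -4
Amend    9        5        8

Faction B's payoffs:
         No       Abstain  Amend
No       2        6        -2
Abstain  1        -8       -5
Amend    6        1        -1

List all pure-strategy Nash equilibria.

Faction A against No: payoffs -3, 3, 9 → best response Amend.
Faction A against Abstain: payoffs -6, -5, 5 → best response Amend.
Faction A against Amend: payoffs -2, -4, 8 → best response Amend.
Faction B against No: payoffs 2, 6, -2 → best response Abstain.
Faction B against Abstain: payoffs 1, -8, -5 → best response No.
Faction B against Amend: payoffs 6, 1, -1 → best response No.
Mutual best responses: (Amend, No).

The unique pure-strategy Nash equilibrium is (Amend, No).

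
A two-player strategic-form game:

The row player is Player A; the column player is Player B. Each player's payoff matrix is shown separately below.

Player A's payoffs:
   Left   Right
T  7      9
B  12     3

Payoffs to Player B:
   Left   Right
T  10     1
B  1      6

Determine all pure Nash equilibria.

This game has no pure Nash equilibrium.

For each player, find the best response to each opponent profile; mutual best responses are the pure NE.
Player A against Left: payoffs 7, 12 → best response B.
Player A against Right: payoffs 9, 3 → best response T.
Player B against T: payoffs 10, 1 → best response Left.
Player B against B: payoffs 1, 6 → best response Right.
No profile is a mutual best response for all players.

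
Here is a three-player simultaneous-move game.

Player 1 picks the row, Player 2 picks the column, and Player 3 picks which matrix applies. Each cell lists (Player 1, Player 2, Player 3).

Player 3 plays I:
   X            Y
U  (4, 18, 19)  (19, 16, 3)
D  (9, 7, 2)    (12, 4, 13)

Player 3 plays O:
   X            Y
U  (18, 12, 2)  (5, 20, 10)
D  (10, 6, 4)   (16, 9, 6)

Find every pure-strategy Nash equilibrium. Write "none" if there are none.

none

For each strategy profile, look for a profitable unilateral deviation.
(U, X, I): Player 1 can switch to D (4 → 9). Not NE.
(U, X, O): Player 2 can switch to Y (12 → 20). Not NE.
(U, Y, I): Player 2 can switch to X (16 → 18). Not NE.
(U, Y, O): Player 1 can switch to D (5 → 16). Not NE.
(D, X, I): Player 3 can switch to O (2 → 4). Not NE.
(D, X, O): Player 1 can switch to U (10 → 18). Not NE.
(D, Y, I): Player 1 can switch to U (12 → 19). Not NE.
(D, Y, O): Player 3 can switch to I (6 → 13). Not NE.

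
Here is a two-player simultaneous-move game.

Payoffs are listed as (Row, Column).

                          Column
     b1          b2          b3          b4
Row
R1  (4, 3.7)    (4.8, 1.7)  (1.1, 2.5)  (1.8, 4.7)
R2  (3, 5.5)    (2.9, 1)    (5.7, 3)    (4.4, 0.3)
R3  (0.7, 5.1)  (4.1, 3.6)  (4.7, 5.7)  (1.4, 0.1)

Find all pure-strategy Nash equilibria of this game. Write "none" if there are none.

Row against b1: payoffs 4, 3, 0.7 → best response R1.
Row against b2: payoffs 4.8, 2.9, 4.1 → best response R1.
Row against b3: payoffs 1.1, 5.7, 4.7 → best response R2.
Row against b4: payoffs 1.8, 4.4, 1.4 → best response R2.
Column against R1: payoffs 3.7, 1.7, 2.5, 4.7 → best response b4.
Column against R2: payoffs 5.5, 1, 3, 0.3 → best response b1.
Column against R3: payoffs 5.1, 3.6, 5.7, 0.1 → best response b3.
No profile is a mutual best response for all players.

none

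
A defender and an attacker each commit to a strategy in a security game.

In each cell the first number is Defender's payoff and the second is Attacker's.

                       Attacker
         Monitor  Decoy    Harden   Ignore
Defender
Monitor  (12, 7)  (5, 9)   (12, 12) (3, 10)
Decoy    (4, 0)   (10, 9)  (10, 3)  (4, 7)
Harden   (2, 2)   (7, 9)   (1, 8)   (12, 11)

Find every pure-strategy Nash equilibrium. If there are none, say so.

(Monitor, Harden) and (Decoy, Decoy) and (Harden, Ignore)

(Monitor, Monitor): Attacker can switch to Decoy (7 → 9). Not NE.
(Monitor, Decoy): Defender can switch to Decoy (5 → 10). Not NE.
(Monitor, Harden): Defender gets 12, best alternative 10; Attacker gets 12, best alternative 10. No profitable deviation — NE.
(Monitor, Ignore): Defender can switch to Decoy (3 → 4). Not NE.
(Decoy, Monitor): Defender can switch to Monitor (4 → 12). Not NE.
(Decoy, Decoy): Defender gets 10, best alternative 7; Attacker gets 9, best alternative 7. No profitable deviation — NE.
(Decoy, Harden): Defender can switch to Monitor (10 → 12). Not NE.
(Decoy, Ignore): Defender can switch to Harden (4 → 12). Not NE.
(Harden, Monitor): Defender can switch to Monitor (2 → 12). Not NE.
(Harden, Decoy): Defender can switch to Decoy (7 → 10). Not NE.
(Harden, Harden): Defender can switch to Monitor (1 → 12). Not NE.
(Harden, Ignore): Defender gets 12, best alternative 4; Attacker gets 11, best alternative 9. No profitable deviation — NE.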